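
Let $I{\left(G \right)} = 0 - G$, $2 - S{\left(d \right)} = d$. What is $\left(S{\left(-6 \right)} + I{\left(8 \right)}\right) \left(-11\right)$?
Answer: $0$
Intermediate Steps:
$S{\left(d \right)} = 2 - d$
$I{\left(G \right)} = - G$
$\left(S{\left(-6 \right)} + I{\left(8 \right)}\right) \left(-11\right) = \left(\left(2 - -6\right) - 8\right) \left(-11\right) = \left(\left(2 + 6\right) - 8\right) \left(-11\right) = \left(8 - 8\right) \left(-11\right) = 0 \left(-11\right) = 0$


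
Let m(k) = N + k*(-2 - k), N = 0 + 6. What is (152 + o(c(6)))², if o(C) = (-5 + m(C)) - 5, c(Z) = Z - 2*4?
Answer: 21904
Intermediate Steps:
c(Z) = -8 + Z (c(Z) = Z - 8 = -8 + Z)
N = 6
m(k) = 6 + k*(-2 - k)
o(C) = -4 - C² - 2*C (o(C) = (-5 + (6 - C² - 2*C)) - 5 = (1 - C² - 2*C) - 5 = -4 - C² - 2*C)
(152 + o(c(6)))² = (152 + (-4 - (-8 + 6)² - 2*(-8 + 6)))² = (152 + (-4 - 1*(-2)² - 2*(-2)))² = (152 + (-4 - 1*4 + 4))² = (152 + (-4 - 4 + 4))² = (152 - 4)² = 148² = 21904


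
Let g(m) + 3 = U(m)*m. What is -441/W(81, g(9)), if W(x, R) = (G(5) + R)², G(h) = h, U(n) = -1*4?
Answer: -441/1156 ≈ -0.38149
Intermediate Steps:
U(n) = -4
g(m) = -3 - 4*m
W(x, R) = (5 + R)²
-441/W(81, g(9)) = -441/(5 + (-3 - 4*9))² = -441/(5 + (-3 - 36))² = -441/(5 - 39)² = -441/((-34)²) = -441/1156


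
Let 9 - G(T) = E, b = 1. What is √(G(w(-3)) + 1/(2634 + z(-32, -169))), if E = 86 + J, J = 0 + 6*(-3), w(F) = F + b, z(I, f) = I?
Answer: 7*I*√8152066/2602 ≈ 7.6811*I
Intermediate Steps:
w(F) = 1 + F (w(F) = F + 1 = 1 + F)
J = -18 (J = 0 - 18 = -18)
E = 68 (E = 86 - 18 = 68)
G(T) = -59 (G(T) = 9 - 1*68 = 9 - 68 = -59)
√(G(w(-3)) + 1/(2634 + z(-32, -169))) = √(-59 + 1/(2634 - 32)) = √(-59 + 1/2602) = √(-153517/2602) = 7*I*√8152066/2602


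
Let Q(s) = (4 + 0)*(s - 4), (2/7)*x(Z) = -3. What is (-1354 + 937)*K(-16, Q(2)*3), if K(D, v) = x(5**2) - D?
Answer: -4587/2 ≈ -2293.5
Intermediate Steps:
x(Z) = -21/2 (x(Z) = (7/2)*(-3) = -21/2)
Q(s) = -16 + 4*s (Q(s) = 4*(-4 + s) = -16 + 4*s)
K(D, v) = -21/2 - D
(-1354 + 937)*K(-16, Q(2)*3) = (-1354 + 937)*(-21/2 - 1*(-16)) = -417*(-21/2 + 16) = -417*11/2 = -4587/2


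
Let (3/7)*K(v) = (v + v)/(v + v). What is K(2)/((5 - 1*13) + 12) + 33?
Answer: 403/12 ≈ 33.583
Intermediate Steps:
K(v) = 7/3 (K(v) = 7*((v + v)/(v + v))/3 = 7*((2*v)/((2*v)))/3 = 7*((2*v)*(1/(2*v)))/3 = (7/3)*1 = 7/3)
K(2)/((5 - 1*13) + 12) + 33 = 7/(3*((5 - 1*13) + 12)) + 33 = 7/(3*((5 - 13) + 12)) + 33 = 7/(3*(-8 + 12)) + 33 = (7/3)/4 + 33 = (7/3)*(1/4) + 33 = 7/12 + 33 = 403/12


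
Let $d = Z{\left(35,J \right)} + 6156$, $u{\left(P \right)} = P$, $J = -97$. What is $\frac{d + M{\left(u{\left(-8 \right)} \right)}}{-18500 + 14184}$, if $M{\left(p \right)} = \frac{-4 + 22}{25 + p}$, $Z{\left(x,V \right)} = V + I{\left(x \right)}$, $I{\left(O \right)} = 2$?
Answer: $- \frac{103055}{73372} \approx -1.4046$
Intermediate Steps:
$Z{\left(x,V \right)} = 2 + V$ ($Z{\left(x,V \right)} = V + 2 = 2 + V$)
$M{\left(p \right)} = \frac{18}{25 + p}$
$d = 6061$ ($d = \left(2 - 97\right) + 6156 = -95 + 6156 = 6061$)
$\frac{d + M{\left(u{\left(-8 \right)} \right)}}{-18500 + 14184} = \frac{6061 + \frac{18}{25 - 8}}{-18500 + 14184} = \frac{6061 + \frac{18}{17}}{-4316} = \left(6061 + 18 \cdot \frac{1}{17}\right) \left(- \frac{1}{4316}\right) = \left(6061 + \frac{18}{17}\right) \left(- \frac{1}{4316}\right) = \frac{103055}{17} \left(- \frac{1}{4316}\right) = - \frac{103055}{73372}$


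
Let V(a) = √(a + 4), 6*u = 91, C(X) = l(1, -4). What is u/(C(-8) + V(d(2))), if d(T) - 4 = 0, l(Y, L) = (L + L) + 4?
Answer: -91/12 - 91*√2/24 ≈ -12.946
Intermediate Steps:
l(Y, L) = 4 + 2*L (l(Y, L) = 2*L + 4 = 4 + 2*L)
C(X) = -4 (C(X) = 4 + 2*(-4) = 4 - 8 = -4)
d(T) = 4 (d(T) = 4 + 0 = 4)
u = 91/6 (u = (⅙)*91 = 91/6 ≈ 15.167)
V(a) = √(4 + a)
u/(C(-8) + V(d(2))) = 91/(6*(-4 + √(4 + 4))) = 91/(6*(-4 + √8)) = 91/(6*(-4 + 2*√2))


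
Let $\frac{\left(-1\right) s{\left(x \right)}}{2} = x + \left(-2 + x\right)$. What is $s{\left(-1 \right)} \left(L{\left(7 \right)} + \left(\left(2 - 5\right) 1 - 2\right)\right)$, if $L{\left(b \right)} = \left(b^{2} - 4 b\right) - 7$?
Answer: $72$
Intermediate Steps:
$L{\left(b \right)} = -7 + b^{2} - 4 b$
$s{\left(x \right)} = 4 - 4 x$ ($s{\left(x \right)} = - 2 \left(x + \left(-2 + x\right)\right) = - 2 \left(-2 + 2 x\right) = 4 - 4 x$)
$s{\left(-1 \right)} \left(L{\left(7 \right)} + \left(\left(2 - 5\right) 1 - 2\right)\right) = \left(4 - -4\right) \left(\left(-7 + 7^{2} - 28\right) + \left(\left(2 - 5\right) 1 - 2\right)\right) = \left(4 + 4\right) \left(\left(-7 + 49 - 28\right) + \left(\left(2 - 5\right) 1 - 2\right)\right) = 8 \left(14 - 5\right) = 8 \cdot 9 = 72$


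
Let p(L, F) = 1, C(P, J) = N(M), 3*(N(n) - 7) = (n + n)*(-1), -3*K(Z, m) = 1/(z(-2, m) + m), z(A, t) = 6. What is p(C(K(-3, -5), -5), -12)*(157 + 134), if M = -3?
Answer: 291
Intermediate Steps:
K(Z, m) = -1/(3*(6 + m))
N(n) = 7 - 2*n/3 (N(n) = 7 + ((n + n)*(-1))/3 = 7 + ((2*n)*(-1))/3 = 7 + (-2*n)/3 = 7 - 2*n/3)
C(P, J) = 9 (C(P, J) = 7 - ⅔*(-3) = 7 + 2 = 9)
p(C(K(-3, -5), -5), -12)*(157 + 134) = 1*(157 + 134) = 1*291 = 291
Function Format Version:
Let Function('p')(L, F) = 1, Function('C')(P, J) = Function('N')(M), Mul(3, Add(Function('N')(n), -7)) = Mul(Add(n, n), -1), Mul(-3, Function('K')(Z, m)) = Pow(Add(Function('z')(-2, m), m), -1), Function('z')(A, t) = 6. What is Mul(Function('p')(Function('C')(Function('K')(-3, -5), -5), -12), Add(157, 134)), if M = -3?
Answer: 291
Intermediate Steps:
Function('K')(Z, m) = Mul(Rational(-1, 3), Pow(Add(6, m), -1))
Function('N')(n) = Add(7, Mul(Rational(-2, 3), n)) (Function('N')(n) = Add(7, Mul(Rational(1, 3), Mul(Add(n, n), -1))) = Add(7, Mul(Rational(1, 3), Mul(Mul(2, n), -1))) = Add(7, Mul(Rational(1, 3), Mul(-2, n))) = Add(7, Mul(Rational(-2, 3), n)))
Function('C')(P, J) = 9 (Function('C')(P, J) = Add(7, Mul(Rational(-2, 3), -3)) = Add(7, 2) = 9)
Mul(Function('p')(Function('C')(Function('K')(-3, -5), -5), -12), Add(157, 134)) = Mul(1, Add(157, 134)) = Mul(1, 291) = 291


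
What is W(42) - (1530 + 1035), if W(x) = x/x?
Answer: -2564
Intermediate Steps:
W(x) = 1
W(42) - (1530 + 1035) = 1 - (1530 + 1035) = 1 - 1*2565 = 1 - 2565 = -2564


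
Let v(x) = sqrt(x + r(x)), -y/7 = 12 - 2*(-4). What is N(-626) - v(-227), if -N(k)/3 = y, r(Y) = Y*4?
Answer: 420 - I*sqrt(1135) ≈ 420.0 - 33.69*I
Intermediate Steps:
r(Y) = 4*Y
y = -140 (y = -7*(12 - 2*(-4)) = -7*(12 + 8) = -7*20 = -140)
N(k) = 420 (N(k) = -3*(-140) = 420)
v(x) = sqrt(5)*sqrt(x) (v(x) = sqrt(x + 4*x) = sqrt(5*x) = sqrt(5)*sqrt(x))
N(-626) - v(-227) = 420 - sqrt(5)*sqrt(-227) = 420 - sqrt(5)*I*sqrt(227) = 420 - I*sqrt(1135)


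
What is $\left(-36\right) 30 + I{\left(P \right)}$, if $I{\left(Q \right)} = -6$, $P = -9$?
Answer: $-1086$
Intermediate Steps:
$\left(-36\right) 30 + I{\left(P \right)} = \left(-36\right) 30 - 6 = -1080 - 6 = -1086$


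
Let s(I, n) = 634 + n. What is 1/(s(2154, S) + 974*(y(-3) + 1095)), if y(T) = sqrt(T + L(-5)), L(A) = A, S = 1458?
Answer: 534311/570980284146 - 487*I*sqrt(2)/285490142073 ≈ 9.3578e-7 - 2.4124e-9*I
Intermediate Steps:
y(T) = sqrt(-5 + T) (y(T) = sqrt(T - 5) = sqrt(-5 + T))
1/(s(2154, S) + 974*(y(-3) + 1095)) = 1/((634 + 1458) + 974*(sqrt(-5 - 3) + 1095)) = 1/(2092 + 974*(sqrt(-8) + 1095)) = 1/(2092 + 974*(2*I*sqrt(2) + 1095)) = 1/(2092 + 974*(1095 + 2*I*sqrt(2))) = 1/(2092 + (1066530 + 1948*I*sqrt(2))) = 1/(1068622 + 1948*I*sqrt(2))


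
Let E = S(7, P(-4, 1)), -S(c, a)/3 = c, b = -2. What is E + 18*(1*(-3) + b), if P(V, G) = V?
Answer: -111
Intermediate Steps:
S(c, a) = -3*c
E = -21 (E = -3*7 = -21)
E + 18*(1*(-3) + b) = -21 + 18*(1*(-3) - 2) = -21 + 18*(-3 - 2) = -21 + 18*(-5) = -21 - 90 = -111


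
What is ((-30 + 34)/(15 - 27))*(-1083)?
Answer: 361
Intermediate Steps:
((-30 + 34)/(15 - 27))*(-1083) = (4/(-12))*(-1083) = (4*(-1/12))*(-1083) = -⅓*(-1083) = 361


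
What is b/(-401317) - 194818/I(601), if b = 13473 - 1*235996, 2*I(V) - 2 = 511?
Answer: -22321913759/29410803 ≈ -758.97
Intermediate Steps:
I(V) = 513/2 (I(V) = 1 + (½)*511 = 1 + 511/2 = 513/2)
b = -222523 (b = 13473 - 235996 = -222523)
b/(-401317) - 194818/I(601) = -222523/(-401317) - 194818/513/2 = -222523*(-1/401317) - 194818*2/513 = 31789/57331 - 389636/513 = -22321913759/29410803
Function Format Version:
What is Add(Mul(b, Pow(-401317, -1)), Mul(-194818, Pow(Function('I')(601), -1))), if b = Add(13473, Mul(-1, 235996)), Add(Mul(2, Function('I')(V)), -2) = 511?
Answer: Rational(-22321913759, 29410803) ≈ -758.97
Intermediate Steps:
Function('I')(V) = Rational(513, 2) (Function('I')(V) = Add(1, Mul(Rational(1, 2), 511)) = Add(1, Rational(511, 2)) = Rational(513, 2))
b = -222523 (b = Add(13473, -235996) = -222523)
Add(Mul(b, Pow(-401317, -1)), Mul(-194818, Pow(Function('I')(601), -1))) = Add(Mul(-222523, Pow(-401317, -1)), Mul(-194818, Pow(Rational(513, 2), -1))) = Add(Mul(-222523, Rational(-1, 401317)), Mul(-194818, Rational(2, 513))) = Add(Rational(31789, 57331), Rational(-389636, 513)) = Rational(-22321913759, 29410803)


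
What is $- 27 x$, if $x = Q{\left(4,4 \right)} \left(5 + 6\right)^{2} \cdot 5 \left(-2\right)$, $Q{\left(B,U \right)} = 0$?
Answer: $0$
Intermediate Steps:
$x = 0$ ($x = 0 \left(5 + 6\right)^{2} \cdot 5 \left(-2\right) = 0 \cdot 11^{2} \cdot 5 \left(-2\right) = 0 \cdot 121 \cdot 5 \left(-2\right) = 0 \cdot 5 \left(-2\right) = 0 \left(-2\right) = 0$)
$- 27 x = \left(-27\right) 0 = 0$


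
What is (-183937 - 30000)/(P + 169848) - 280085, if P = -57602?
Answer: -31438634847/112246 ≈ -2.8009e+5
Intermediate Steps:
(-183937 - 30000)/(P + 169848) - 280085 = (-183937 - 30000)/(-57602 + 169848) - 280085 = -213937/112246 - 280085 = -31438634847/112246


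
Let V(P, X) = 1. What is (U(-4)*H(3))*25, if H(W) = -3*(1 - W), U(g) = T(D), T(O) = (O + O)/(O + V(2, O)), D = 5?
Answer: 250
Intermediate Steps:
T(O) = 2*O/(1 + O) (T(O) = (O + O)/(O + 1) = (2*O)/(1 + O) = 2*O/(1 + O))
U(g) = 5/3 (U(g) = 2*5/(1 + 5) = 2*5/6 = 2*5*(1/6) = 5/3)
H(W) = -3 + 3*W
(U(-4)*H(3))*25 = (5*(-3 + 3*3)/3)*25 = (5*(-3 + 9)/3)*25 = ((5/3)*6)*25 = 10*25 = 250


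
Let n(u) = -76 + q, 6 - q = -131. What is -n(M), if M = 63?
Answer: -61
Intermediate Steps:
q = 137 (q = 6 - 1*(-131) = 6 + 131 = 137)
n(u) = 61 (n(u) = -76 + 137 = 61)
-n(M) = -1*61 = -61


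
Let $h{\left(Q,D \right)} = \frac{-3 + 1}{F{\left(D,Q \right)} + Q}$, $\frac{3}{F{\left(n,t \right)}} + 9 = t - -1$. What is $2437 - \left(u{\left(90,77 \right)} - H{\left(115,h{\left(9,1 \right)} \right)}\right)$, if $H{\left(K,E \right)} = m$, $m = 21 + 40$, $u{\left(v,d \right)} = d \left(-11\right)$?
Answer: $3345$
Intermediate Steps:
$F{\left(n,t \right)} = \frac{3}{-8 + t}$ ($F{\left(n,t \right)} = \frac{3}{-9 + \left(t - -1\right)} = \frac{3}{-9 + \left(t + 1\right)} = \frac{3}{-9 + \left(1 + t\right)} = \frac{3}{-8 + t}$)
$u{\left(v,d \right)} = - 11 d$
$h{\left(Q,D \right)} = - \frac{2}{Q + \frac{3}{-8 + Q}}$ ($h{\left(Q,D \right)} = \frac{-3 + 1}{\frac{3}{-8 + Q} + Q} = - \frac{2}{Q + \frac{3}{-8 + Q}}$)
$m = 61$
$H{\left(K,E \right)} = 61$
$2437 - \left(u{\left(90,77 \right)} - H{\left(115,h{\left(9,1 \right)} \right)}\right) = 2437 - \left(\left(-11\right) 77 - 61\right) = 2437 - \left(-847 - 61\right) = 2437 - -908 = 2437 + 908 = 3345$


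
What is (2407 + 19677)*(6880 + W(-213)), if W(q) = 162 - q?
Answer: 160219420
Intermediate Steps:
(2407 + 19677)*(6880 + W(-213)) = (2407 + 19677)*(6880 + (162 - 1*(-213))) = 22084*(6880 + (162 + 213)) = 22084*(6880 + 375) = 22084*7255 = 160219420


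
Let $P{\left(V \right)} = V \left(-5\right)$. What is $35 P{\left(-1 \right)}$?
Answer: $175$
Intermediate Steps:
$P{\left(V \right)} = - 5 V$
$35 P{\left(-1 \right)} = 35 \left(\left(-5\right) \left(-1\right)\right) = 35 \cdot 5 = 175$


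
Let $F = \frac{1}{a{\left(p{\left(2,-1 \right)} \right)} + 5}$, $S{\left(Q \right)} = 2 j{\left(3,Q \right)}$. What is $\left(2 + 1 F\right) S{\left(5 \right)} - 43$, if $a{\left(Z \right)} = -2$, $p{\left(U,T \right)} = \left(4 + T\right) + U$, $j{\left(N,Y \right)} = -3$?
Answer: $-57$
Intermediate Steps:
$p{\left(U,T \right)} = 4 + T + U$
$S{\left(Q \right)} = -6$ ($S{\left(Q \right)} = 2 \left(-3\right) = -6$)
$F = \frac{1}{3}$ ($F = \frac{1}{-2 + 5} = \frac{1}{3} \approx 0.33333$)
$\left(2 + 1 F\right) S{\left(5 \right)} - 43 = \left(2 + 1 \cdot \frac{1}{3}\right) \left(-6\right) - 43 = \left(2 + \frac{1}{3}\right) \left(-6\right) - 43 = \frac{7}{3} \left(-6\right) - 43 = -14 - 43 = -57$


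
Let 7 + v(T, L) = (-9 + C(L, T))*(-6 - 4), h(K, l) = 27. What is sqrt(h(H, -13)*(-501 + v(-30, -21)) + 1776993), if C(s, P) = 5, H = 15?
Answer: sqrt(1764357) ≈ 1328.3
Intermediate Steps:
v(T, L) = 33 (v(T, L) = -7 + (-9 + 5)*(-6 - 4) = -7 - 4*(-10) = -7 + 40 = 33)
sqrt(h(H, -13)*(-501 + v(-30, -21)) + 1776993) = sqrt(27*(-501 + 33) + 1776993) = sqrt(27*(-468) + 1776993) = sqrt(-12636 + 1776993) = sqrt(1764357)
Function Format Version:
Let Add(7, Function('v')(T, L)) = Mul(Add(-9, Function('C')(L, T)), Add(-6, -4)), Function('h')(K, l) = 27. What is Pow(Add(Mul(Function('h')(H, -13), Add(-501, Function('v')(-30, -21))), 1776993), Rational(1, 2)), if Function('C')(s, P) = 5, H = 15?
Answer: Pow(1764357, Rational(1, 2)) ≈ 1328.3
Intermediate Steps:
Function('v')(T, L) = 33 (Function('v')(T, L) = Add(-7, Mul(Add(-9, 5), Add(-6, -4))) = Add(-7, Mul(-4, -10)) = Add(-7, 40) = 33)
Pow(Add(Mul(Function('h')(H, -13), Add(-501, Function('v')(-30, -21))), 1776993), Rational(1, 2)) = Pow(Add(Mul(27, Add(-501, 33)), 1776993), Rational(1, 2)) = Pow(Add(Mul(27, -468), 1776993), Rational(1, 2)) = Pow(Add(-12636, 1776993), Rational(1, 2)) = Pow(1764357, Rational(1, 2))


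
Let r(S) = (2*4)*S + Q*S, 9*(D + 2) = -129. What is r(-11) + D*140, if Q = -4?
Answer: -6992/3 ≈ -2330.7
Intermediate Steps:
D = -49/3 (D = -2 + (⅑)*(-129) = -2 - 43/3 = -49/3 ≈ -16.333)
r(S) = 4*S (r(S) = (2*4)*S - 4*S = 8*S - 4*S = 4*S)
r(-11) + D*140 = 4*(-11) - 49/3*140 = -44 - 6860/3 = -6992/3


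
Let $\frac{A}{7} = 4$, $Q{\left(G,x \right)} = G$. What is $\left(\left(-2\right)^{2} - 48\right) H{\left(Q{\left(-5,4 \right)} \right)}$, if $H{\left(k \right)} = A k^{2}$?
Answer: $-30800$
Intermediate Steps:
$A = 28$ ($A = 7 \cdot 4 = 28$)
$H{\left(k \right)} = 28 k^{2}$
$\left(\left(-2\right)^{2} - 48\right) H{\left(Q{\left(-5,4 \right)} \right)} = \left(\left(-2\right)^{2} - 48\right) 28 \left(-5\right)^{2} = \left(4 - 48\right) 28 \cdot 25 = \left(-44\right) 700 = -30800$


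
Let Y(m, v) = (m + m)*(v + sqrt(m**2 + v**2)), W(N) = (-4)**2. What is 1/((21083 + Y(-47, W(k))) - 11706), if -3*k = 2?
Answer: 7873/40203389 + 94*sqrt(2465)/40203389 ≈ 0.00031191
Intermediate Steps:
k = -2/3 (k = -1/3*2 = -2/3 ≈ -0.66667)
W(N) = 16
Y(m, v) = 2*m*(v + sqrt(m**2 + v**2)) (Y(m, v) = (2*m)*(v + sqrt(m**2 + v**2)) = 2*m*(v + sqrt(m**2 + v**2)))
1/((21083 + Y(-47, W(k))) - 11706) = 1/((21083 + 2*(-47)*(16 + sqrt((-47)**2 + 16**2))) - 11706) = 1/((21083 + 2*(-47)*(16 + sqrt(2209 + 256))) - 11706) = 1/((21083 + 2*(-47)*(16 + sqrt(2465))) - 11706) = 1/((21083 + (-1504 - 94*sqrt(2465))) - 11706) = 1/((19579 - 94*sqrt(2465)) - 11706) = 1/(7873 - 94*sqrt(2465))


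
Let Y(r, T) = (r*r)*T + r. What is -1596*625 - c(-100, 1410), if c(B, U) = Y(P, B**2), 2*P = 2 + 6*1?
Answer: -1157504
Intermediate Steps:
P = 4 (P = (2 + 6*1)/2 = (2 + 6)/2 = (1/2)*8 = 4)
Y(r, T) = r + T*r**2 (Y(r, T) = r**2*T + r = T*r**2 + r = r + T*r**2)
c(B, U) = 4 + 16*B**2 (c(B, U) = 4*(1 + B**2*4) = 4*(1 + 4*B**2) = 4 + 16*B**2)
-1596*625 - c(-100, 1410) = -1596*625 - (4 + 16*(-100)**2) = -997500 - (4 + 16*10000) = -997500 - (4 + 160000) = -997500 - 1*160004 = -997500 - 160004 = -1157504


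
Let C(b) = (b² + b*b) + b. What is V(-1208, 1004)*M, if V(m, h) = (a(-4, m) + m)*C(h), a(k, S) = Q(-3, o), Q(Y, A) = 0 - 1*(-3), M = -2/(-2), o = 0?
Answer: -2430528380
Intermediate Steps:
M = 1 (M = -2*(-½) = 1)
Q(Y, A) = 3 (Q(Y, A) = 0 + 3 = 3)
C(b) = b + 2*b² (C(b) = (b² + b²) + b = 2*b² + b = b + 2*b²)
a(k, S) = 3
V(m, h) = h*(1 + 2*h)*(3 + m) (V(m, h) = (3 + m)*(h*(1 + 2*h)) = h*(1 + 2*h)*(3 + m))
V(-1208, 1004)*M = (1004*(1 + 2*1004)*(3 - 1208))*1 = (1004*(1 + 2008)*(-1205))*1 = (1004*2009*(-1205))*1 = -2430528380*1 = -2430528380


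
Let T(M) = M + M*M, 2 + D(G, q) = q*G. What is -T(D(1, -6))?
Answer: -56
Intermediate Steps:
D(G, q) = -2 + G*q (D(G, q) = -2 + q*G = -2 + G*q)
T(M) = M + M²
-T(D(1, -6)) = -(-2 + 1*(-6))*(1 + (-2 + 1*(-6))) = -(-2 - 6)*(1 + (-2 - 6)) = -(-8)*(1 - 8) = -(-8)*(-7) = -1*56 = -56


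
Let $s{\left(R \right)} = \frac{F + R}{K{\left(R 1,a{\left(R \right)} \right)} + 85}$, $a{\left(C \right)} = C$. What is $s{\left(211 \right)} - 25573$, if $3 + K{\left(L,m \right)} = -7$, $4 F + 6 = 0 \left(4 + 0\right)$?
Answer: $- \frac{3835531}{150} \approx -25570.0$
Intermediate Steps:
$F = - \frac{3}{2}$ ($F = - \frac{3}{2} + \frac{0 \left(4 + 0\right)}{4} = - \frac{3}{2} + \frac{0 \cdot 4}{4} = - \frac{3}{2} + \frac{1}{4} \cdot 0 = - \frac{3}{2} + 0 = - \frac{3}{2} \approx -1.5$)
$K{\left(L,m \right)} = -10$ ($K{\left(L,m \right)} = -3 - 7 = -10$)
$s{\left(R \right)} = - \frac{1}{50} + \frac{R}{75}$ ($s{\left(R \right)} = \frac{- \frac{3}{2} + R}{-10 + 85} = \frac{- \frac{3}{2} + R}{75} = \left(- \frac{3}{2} + R\right) \frac{1}{75} = - \frac{1}{50} + \frac{R}{75}$)
$s{\left(211 \right)} - 25573 = \left(- \frac{1}{50} + \frac{1}{75} \cdot 211\right) - 25573 = \left(- \frac{1}{50} + \frac{211}{75}\right) - 25573 = \frac{419}{150} - 25573 = - \frac{3835531}{150}$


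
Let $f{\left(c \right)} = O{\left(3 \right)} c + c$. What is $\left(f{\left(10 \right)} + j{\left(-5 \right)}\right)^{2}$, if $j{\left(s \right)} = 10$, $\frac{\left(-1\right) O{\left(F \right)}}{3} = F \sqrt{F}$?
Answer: $24700 - 3600 \sqrt{3} \approx 18465.0$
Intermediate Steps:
$O{\left(F \right)} = - 3 F^{\frac{3}{2}}$ ($O{\left(F \right)} = - 3 F \sqrt{F} = - 3 F^{\frac{3}{2}}$)
$f{\left(c \right)} = c - 9 c \sqrt{3}$ ($f{\left(c \right)} = - 3 \cdot 3^{\frac{3}{2}} c + c = - 3 \cdot 3 \sqrt{3} c + c = - 9 \sqrt{3} c + c = - 9 c \sqrt{3} + c = c - 9 c \sqrt{3}$)
$\left(f{\left(10 \right)} + j{\left(-5 \right)}\right)^{2} = \left(10 \left(1 - 9 \sqrt{3}\right) + 10\right)^{2} = \left(\left(10 - 90 \sqrt{3}\right) + 10\right)^{2} = \left(20 - 90 \sqrt{3}\right)^{2}$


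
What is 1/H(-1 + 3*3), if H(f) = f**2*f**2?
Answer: 1/4096 ≈ 0.00024414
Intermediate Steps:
H(f) = f**4
1/H(-1 + 3*3) = 1/((-1 + 3*3)**4) = 1/((-1 + 9)**4) = 1/(8**4) = 1/4096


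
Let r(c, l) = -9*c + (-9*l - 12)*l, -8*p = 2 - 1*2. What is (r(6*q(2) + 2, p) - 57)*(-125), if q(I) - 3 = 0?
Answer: 29625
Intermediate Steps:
q(I) = 3 (q(I) = 3 + 0 = 3)
p = 0 (p = -(2 - 1*2)/8 = -(2 - 2)/8 = -1/8*0 = 0)
r(c, l) = -9*c + l*(-12 - 9*l) (r(c, l) = -9*c + (-12 - 9*l)*l = -9*c + l*(-12 - 9*l))
(r(6*q(2) + 2, p) - 57)*(-125) = ((-12*0 - 9*(6*3 + 2) - 9*0**2) - 57)*(-125) = ((0 - 9*(18 + 2) - 9*0) - 57)*(-125) = ((0 - 9*20 + 0) - 57)*(-125) = ((0 - 180 + 0) - 57)*(-125) = (-180 - 57)*(-125) = -237*(-125) = 29625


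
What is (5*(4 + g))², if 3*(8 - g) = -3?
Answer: 4225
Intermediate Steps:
g = 9 (g = 8 - ⅓*(-3) = 8 + 1 = 9)
(5*(4 + g))² = (5*(4 + 9))² = (5*13)² = 65² = 4225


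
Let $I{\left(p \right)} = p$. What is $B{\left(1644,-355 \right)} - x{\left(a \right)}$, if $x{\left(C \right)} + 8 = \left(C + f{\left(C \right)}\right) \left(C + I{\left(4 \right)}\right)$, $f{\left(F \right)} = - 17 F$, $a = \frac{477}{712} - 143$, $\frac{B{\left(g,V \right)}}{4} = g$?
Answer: $\frac{10189586905}{31684} \approx 3.216 \cdot 10^{5}$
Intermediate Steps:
$B{\left(g,V \right)} = 4 g$
$a = - \frac{101339}{712}$ ($a = 477 \cdot \frac{1}{712} - 143 = \frac{477}{712} - 143 = - \frac{101339}{712} \approx -142.33$)
$x{\left(C \right)} = -8 - 16 C \left(4 + C\right)$ ($x{\left(C \right)} = -8 + \left(C - 17 C\right) \left(C + 4\right) = -8 + - 16 C \left(4 + C\right) = -8 - 16 C \left(4 + C\right)$)
$B{\left(1644,-355 \right)} - x{\left(a \right)} = 4 \cdot 1644 - \left(-8 - - \frac{810712}{89} - 16 \left(- \frac{101339}{712}\right)^{2}\right) = 6576 - \left(-8 + \frac{810712}{89} - \frac{10269592921}{31684}\right) = 6576 - - \frac{9981232921}{31684} = 6576 + \frac{9981232921}{31684} = \frac{10189586905}{31684}$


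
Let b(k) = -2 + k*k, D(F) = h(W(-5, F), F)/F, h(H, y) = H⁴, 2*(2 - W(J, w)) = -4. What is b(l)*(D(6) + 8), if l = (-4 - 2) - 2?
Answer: 9424/3 ≈ 3141.3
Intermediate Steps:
W(J, w) = 4 (W(J, w) = 2 - ½*(-4) = 2 + 2 = 4)
D(F) = 256/F (D(F) = 4⁴/F = 256/F)
l = -8 (l = -6 - 2 = -8)
b(k) = -2 + k²
b(l)*(D(6) + 8) = (-2 + (-8)²)*(256/6 + 8) = (-2 + 64)*(256*(⅙) + 8) = 62*(128/3 + 8) = 62*(152/3) = 9424/3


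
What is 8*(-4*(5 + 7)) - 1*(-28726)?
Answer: 28342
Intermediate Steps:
8*(-4*(5 + 7)) - 1*(-28726) = 8*(-4*12) + 28726 = 8*(-48) + 28726 = -384 + 28726 = 28342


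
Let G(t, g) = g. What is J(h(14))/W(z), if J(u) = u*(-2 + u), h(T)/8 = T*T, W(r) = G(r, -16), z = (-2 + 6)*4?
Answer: -153468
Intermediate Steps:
z = 16 (z = 4*4 = 16)
W(r) = -16
h(T) = 8*T² (h(T) = 8*(T*T) = 8*T²)
J(h(14))/W(z) = ((8*14²)*(-2 + 8*14²))/(-16) = ((8*196)*(-2 + 8*196))*(-1/16) = (1568*(-2 + 1568))*(-1/16) = (1568*1566)*(-1/16) = 2455488*(-1/16) = -153468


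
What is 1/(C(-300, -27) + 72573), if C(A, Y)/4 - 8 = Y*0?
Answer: 1/72605 ≈ 1.3773e-5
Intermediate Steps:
C(A, Y) = 32 (C(A, Y) = 32 + 4*(Y*0) = 32 + 4*0 = 32 + 0 = 32)
1/(C(-300, -27) + 72573) = 1/(32 + 72573) = 1/72605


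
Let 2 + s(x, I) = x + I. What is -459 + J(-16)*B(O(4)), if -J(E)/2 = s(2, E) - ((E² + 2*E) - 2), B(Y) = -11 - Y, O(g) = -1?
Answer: -5219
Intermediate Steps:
s(x, I) = -2 + I + x (s(x, I) = -2 + (x + I) = -2 + (I + x) = -2 + I + x)
J(E) = -4 + 2*E + 2*E² (J(E) = -2*((-2 + E + 2) - ((E² + 2*E) - 2)) = -2*(E - (-2 + E² + 2*E)) = -2*(E + (2 - E² - 2*E)) = -2*(2 - E - E²) = -4 + 2*E + 2*E²)
-459 + J(-16)*B(O(4)) = -459 + (-4 + 2*(-16) + 2*(-16)²)*(-11 - 1*(-1)) = -459 + (-4 - 32 + 2*256)*(-11 + 1) = -459 + (-4 - 32 + 512)*(-10) = -459 + 476*(-10) = -459 - 4760 = -5219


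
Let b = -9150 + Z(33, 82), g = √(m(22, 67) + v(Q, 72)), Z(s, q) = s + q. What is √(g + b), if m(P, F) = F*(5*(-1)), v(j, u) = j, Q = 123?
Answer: √(-9035 + 2*I*√53) ≈ 0.0766 + 95.053*I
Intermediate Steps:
Z(s, q) = q + s
m(P, F) = -5*F (m(P, F) = F*(-5) = -5*F)
g = 2*I*√53 (g = √(-5*67 + 123) = √(-335 + 123) = √(-212) = 2*I*√53 ≈ 14.56*I)
b = -9035 (b = -9150 + (82 + 33) = -9150 + 115 = -9035)
√(g + b) = √(2*I*√53 - 9035) = √(-9035 + 2*I*√53)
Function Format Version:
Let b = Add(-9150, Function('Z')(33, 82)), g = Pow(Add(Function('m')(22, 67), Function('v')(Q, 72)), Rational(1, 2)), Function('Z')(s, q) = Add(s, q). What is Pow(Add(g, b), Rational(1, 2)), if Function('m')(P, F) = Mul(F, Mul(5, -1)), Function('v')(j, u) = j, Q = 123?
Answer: Pow(Add(-9035, Mul(2, I, Pow(53, Rational(1, 2)))), Rational(1, 2)) ≈ Add(0.0766, Mul(95.053, I))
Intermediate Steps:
Function('Z')(s, q) = Add(q, s)
Function('m')(P, F) = Mul(-5, F) (Function('m')(P, F) = Mul(F, -5) = Mul(-5, F))
g = Mul(2, I, Pow(53, Rational(1, 2))) (g = Pow(Add(Mul(-5, 67), 123), Rational(1, 2)) = Pow(Add(-335, 123), Rational(1, 2)) = Pow(-212, Rational(1, 2)) = Mul(2, I, Pow(53, Rational(1, 2))) ≈ Mul(14.560, I))
b = -9035 (b = Add(-9150, Add(82, 33)) = Add(-9150, 115) = -9035)
Pow(Add(g, b), Rational(1, 2)) = Pow(Add(Mul(2, I, Pow(53, Rational(1, 2))), -9035), Rational(1, 2)) = Pow(Add(-9035, Mul(2, I, Pow(53, Rational(1, 2)))), Rational(1, 2))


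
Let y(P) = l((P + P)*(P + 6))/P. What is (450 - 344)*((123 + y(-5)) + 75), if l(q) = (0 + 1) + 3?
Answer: 104516/5 ≈ 20903.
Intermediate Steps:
l(q) = 4 (l(q) = 1 + 3 = 4)
y(P) = 4/P
(450 - 344)*((123 + y(-5)) + 75) = (450 - 344)*((123 + 4/(-5)) + 75) = 106*((123 + 4*(-⅕)) + 75) = 106*((123 - ⅘) + 75) = 106*(611/5 + 75) = 106*(986/5) = 104516/5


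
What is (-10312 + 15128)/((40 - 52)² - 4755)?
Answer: -4816/4611 ≈ -1.0445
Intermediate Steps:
(-10312 + 15128)/((40 - 52)² - 4755) = 4816/((-12)² - 4755) = 4816/(144 - 4755) = 4816/(-4611) = 4816*(-1/4611) = -4816/4611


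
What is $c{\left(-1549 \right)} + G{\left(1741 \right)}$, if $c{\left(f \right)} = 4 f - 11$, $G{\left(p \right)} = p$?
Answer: $-4466$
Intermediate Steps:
$c{\left(f \right)} = -11 + 4 f$
$c{\left(-1549 \right)} + G{\left(1741 \right)} = \left(-11 + 4 \left(-1549\right)\right) + 1741 = \left(-11 - 6196\right) + 1741 = -6207 + 1741 = -4466$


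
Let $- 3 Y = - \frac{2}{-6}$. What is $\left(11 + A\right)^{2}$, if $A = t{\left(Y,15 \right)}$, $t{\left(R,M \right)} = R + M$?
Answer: $\frac{54289}{81} \approx 670.23$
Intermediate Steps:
$Y = - \frac{1}{9}$ ($Y = - \frac{\left(-2\right) \frac{1}{-6}}{3} = - \frac{\left(-2\right) \left(- \frac{1}{6}\right)}{3} = \left(- \frac{1}{3}\right) \frac{1}{3} = - \frac{1}{9} \approx -0.11111$)
$t{\left(R,M \right)} = M + R$
$A = \frac{134}{9}$ ($A = 15 - \frac{1}{9} = \frac{134}{9} \approx 14.889$)
$\left(11 + A\right)^{2} = \left(11 + \frac{134}{9}\right)^{2} = \left(\frac{233}{9}\right)^{2} = \frac{54289}{81}$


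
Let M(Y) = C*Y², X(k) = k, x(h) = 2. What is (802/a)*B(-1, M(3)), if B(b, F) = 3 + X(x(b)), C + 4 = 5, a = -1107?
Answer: -4010/1107 ≈ -3.6224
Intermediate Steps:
C = 1 (C = -4 + 5 = 1)
M(Y) = Y² (M(Y) = 1*Y² = Y²)
B(b, F) = 5 (B(b, F) = 3 + 2 = 5)
(802/a)*B(-1, M(3)) = (802/(-1107))*5 = (802*(-1/1107))*5 = -802/1107*5 = -4010/1107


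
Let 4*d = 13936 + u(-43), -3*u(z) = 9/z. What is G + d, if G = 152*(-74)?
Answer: -1335405/172 ≈ -7764.0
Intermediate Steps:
u(z) = -3/z
G = -11248
d = 599251/172 (d = (13936 - 3/(-43))/4 = (13936 - 3*(-1/43))/4 = (13936 + 3/43)/4 = (¼)*(599251/43) = 599251/172 ≈ 3484.0)
G + d = -11248 + 599251/172 = -1335405/172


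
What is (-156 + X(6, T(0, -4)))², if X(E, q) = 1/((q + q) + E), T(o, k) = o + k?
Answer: 97969/4 ≈ 24492.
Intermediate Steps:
T(o, k) = k + o
X(E, q) = 1/(E + 2*q) (X(E, q) = 1/(2*q + E) = 1/(E + 2*q))
(-156 + X(6, T(0, -4)))² = (-156 + 1/(6 + 2*(-4 + 0)))² = (-156 + 1/(6 + 2*(-4)))² = (-156 + 1/(6 - 8))² = (-156 + 1/(-2))² = (-156 - ½)² = (-313/2)² = 97969/4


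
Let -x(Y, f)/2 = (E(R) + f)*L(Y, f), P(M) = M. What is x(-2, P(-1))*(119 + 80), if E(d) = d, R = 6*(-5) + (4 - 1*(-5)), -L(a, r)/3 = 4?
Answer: -105072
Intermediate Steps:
L(a, r) = -12 (L(a, r) = -3*4 = -12)
R = -21 (R = -30 + (4 + 5) = -30 + 9 = -21)
x(Y, f) = -504 + 24*f (x(Y, f) = -2*(-21 + f)*(-12) = -2*(252 - 12*f) = -504 + 24*f)
x(-2, P(-1))*(119 + 80) = (-504 + 24*(-1))*(119 + 80) = (-504 - 24)*199 = -528*199 = -105072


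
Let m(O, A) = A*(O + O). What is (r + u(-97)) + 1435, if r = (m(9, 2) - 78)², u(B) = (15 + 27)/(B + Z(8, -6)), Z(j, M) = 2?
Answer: 303863/95 ≈ 3198.6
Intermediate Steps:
m(O, A) = 2*A*O (m(O, A) = A*(2*O) = 2*A*O)
u(B) = 42/(2 + B) (u(B) = (15 + 27)/(B + 2) = 42/(2 + B))
r = 1764 (r = (2*2*9 - 78)² = (36 - 78)² = (-42)² = 1764)
(r + u(-97)) + 1435 = (1764 + 42/(2 - 97)) + 1435 = (1764 + 42/(-95)) + 1435 = (1764 + 42*(-1/95)) + 1435 = (1764 - 42/95) + 1435 = 167538/95 + 1435 = 303863/95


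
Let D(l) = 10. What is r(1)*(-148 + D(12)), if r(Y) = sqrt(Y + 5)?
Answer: -138*sqrt(6) ≈ -338.03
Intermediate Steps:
r(Y) = sqrt(5 + Y)
r(1)*(-148 + D(12)) = sqrt(5 + 1)*(-148 + 10) = sqrt(6)*(-138) = -138*sqrt(6)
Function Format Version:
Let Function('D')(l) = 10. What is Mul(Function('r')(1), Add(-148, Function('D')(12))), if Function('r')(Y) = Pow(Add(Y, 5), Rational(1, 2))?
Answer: Mul(-138, Pow(6, Rational(1, 2))) ≈ -338.03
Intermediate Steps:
Function('r')(Y) = Pow(Add(5, Y), Rational(1, 2))
Mul(Function('r')(1), Add(-148, Function('D')(12))) = Mul(Pow(Add(5, 1), Rational(1, 2)), Add(-148, 10)) = Mul(Pow(6, Rational(1, 2)), -138) = Mul(-138, Pow(6, Rational(1, 2)))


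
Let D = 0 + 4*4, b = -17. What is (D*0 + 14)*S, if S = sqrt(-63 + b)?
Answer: 56*I*sqrt(5) ≈ 125.22*I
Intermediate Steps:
D = 16 (D = 0 + 16 = 16)
S = 4*I*sqrt(5) (S = sqrt(-63 - 17) = sqrt(-80) = 4*I*sqrt(5) ≈ 8.9443*I)
(D*0 + 14)*S = (16*0 + 14)*(4*I*sqrt(5)) = (0 + 14)*(4*I*sqrt(5)) = 14*(4*I*sqrt(5)) = 56*I*sqrt(5)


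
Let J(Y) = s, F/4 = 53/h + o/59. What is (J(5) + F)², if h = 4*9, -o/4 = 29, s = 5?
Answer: 2579236/281961 ≈ 9.1475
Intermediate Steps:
o = -116 (o = -4*29 = -116)
h = 36
F = -1049/531 (F = 4*(53/36 - 116/59) = 4*(-1049/2124) = -1049/531 ≈ -1.9755)
J(Y) = 5
(J(5) + F)² = (5 - 1049/531)² = (1606/531)² = 2579236/281961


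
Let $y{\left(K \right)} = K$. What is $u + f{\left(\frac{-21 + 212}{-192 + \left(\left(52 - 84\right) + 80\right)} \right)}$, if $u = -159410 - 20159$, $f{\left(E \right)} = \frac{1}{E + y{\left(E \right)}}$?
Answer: $- \frac{34297751}{191} \approx -1.7957 \cdot 10^{5}$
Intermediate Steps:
$f{\left(E \right)} = \frac{1}{2 E}$ ($f{\left(E \right)} = \frac{1}{E + E} = \frac{1}{2 E}$)
$u = -179569$ ($u = -159410 - 20159 = -179569$)
$u + f{\left(\frac{-21 + 212}{-192 + \left(\left(52 - 84\right) + 80\right)} \right)} = -179569 + \frac{1}{2 \frac{-21 + 212}{-192 + \left(\left(52 - 84\right) + 80\right)}} = -179569 + \frac{1}{2 \frac{191}{-192 + \left(-32 + 80\right)}} = -179569 + \frac{1}{2 \frac{191}{-192 + 48}} = -179569 + \frac{1}{2 \frac{191}{-144}} = -179569 + \frac{1}{2 \cdot 191 \left(- \frac{1}{144}\right)} = -179569 + \frac{1}{2 \left(- \frac{191}{144}\right)} = -179569 + \frac{1}{2} \left(- \frac{144}{191}\right) = -179569 - \frac{72}{191} = - \frac{34297751}{191}$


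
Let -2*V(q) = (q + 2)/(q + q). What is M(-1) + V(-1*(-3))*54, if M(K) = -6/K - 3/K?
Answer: -27/2 ≈ -13.500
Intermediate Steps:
M(K) = -9/K
V(q) = -(2 + q)/(4*q) (V(q) = -(q + 2)/(2*(q + q)) = -(2 + q)/(2*(2*q)) = -(2 + q)*1/(2*q)/2 = -(2 + q)/(4*q))
M(-1) + V(-1*(-3))*54 = -9/(-1) + ((-2 - (-1)*(-3))/(4*((-1*(-3)))))*54 = -9*(-1) + ((1/4)*(-2 - 1*3)/3)*54 = 9 + ((1/4)*(1/3)*(-2 - 3))*54 = 9 + ((1/4)*(1/3)*(-5))*54 = 9 - 5/12*54 = 9 - 45/2 = -27/2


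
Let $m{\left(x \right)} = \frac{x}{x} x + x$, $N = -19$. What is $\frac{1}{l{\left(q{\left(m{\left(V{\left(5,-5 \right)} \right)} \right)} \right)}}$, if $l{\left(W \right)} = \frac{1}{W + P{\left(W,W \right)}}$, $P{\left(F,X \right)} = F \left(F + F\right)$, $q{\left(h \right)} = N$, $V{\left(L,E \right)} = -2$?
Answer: $703$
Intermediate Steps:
$m{\left(x \right)} = 2 x$ ($m{\left(x \right)} = 1 x + x = x + x = 2 x$)
$q{\left(h \right)} = -19$
$P{\left(F,X \right)} = 2 F^{2}$ ($P{\left(F,X \right)} = F 2 F = 2 F^{2}$)
$l{\left(W \right)} = \frac{1}{W + 2 W^{2}}$
$\frac{1}{l{\left(q{\left(m{\left(V{\left(5,-5 \right)} \right)} \right)} \right)}} = \frac{1}{\frac{1}{-19} \frac{1}{1 + 2 \left(-19\right)}} = \frac{1}{\left(- \frac{1}{19}\right) \frac{1}{1 - 38}} = \frac{1}{\left(- \frac{1}{19}\right) \frac{1}{-37}} = \frac{1}{\left(- \frac{1}{19}\right) \left(- \frac{1}{37}\right)} = \frac{1}{\frac{1}{703}} = 703$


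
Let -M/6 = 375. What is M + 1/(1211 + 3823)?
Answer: -11326499/5034 ≈ -2250.0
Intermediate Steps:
M = -2250 (M = -6*375 = -2250)
M + 1/(1211 + 3823) = -2250 + 1/(1211 + 3823) = -2250 + 1/5034 = -11326499/5034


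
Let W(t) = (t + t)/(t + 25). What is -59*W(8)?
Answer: -944/33 ≈ -28.606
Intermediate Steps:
W(t) = 2*t/(25 + t) (W(t) = (2*t)/(25 + t) = 2*t/(25 + t))
-59*W(8) = -118*8/(25 + 8) = -118*8/33 = -59*16/33 = -944/33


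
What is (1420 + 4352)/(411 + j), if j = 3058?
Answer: 5772/3469 ≈ 1.6639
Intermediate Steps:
(1420 + 4352)/(411 + j) = (1420 + 4352)/(411 + 3058) = 5772/3469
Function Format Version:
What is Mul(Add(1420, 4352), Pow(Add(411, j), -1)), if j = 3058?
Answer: Rational(5772, 3469) ≈ 1.6639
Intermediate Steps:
Mul(Add(1420, 4352), Pow(Add(411, j), -1)) = Mul(Add(1420, 4352), Pow(Add(411, 3058), -1)) = Mul(5772, Pow(3469, -1)) = Mul(5772, Rational(1, 3469)) = Rational(5772, 3469)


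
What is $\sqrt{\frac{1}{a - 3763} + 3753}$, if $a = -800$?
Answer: $\frac{\sqrt{51374814}}{117} \approx 61.262$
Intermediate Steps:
$\sqrt{\frac{1}{a - 3763} + 3753} = \sqrt{\frac{1}{-800 - 3763} + 3753} = \sqrt{\frac{1}{-4563} + 3753} = \sqrt{- \frac{1}{4563} + 3753} = \sqrt{\frac{17124938}{4563}} = \frac{\sqrt{51374814}}{117}$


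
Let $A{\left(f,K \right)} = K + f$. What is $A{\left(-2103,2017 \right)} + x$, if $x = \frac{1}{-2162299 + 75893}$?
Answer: $- \frac{179430917}{2086406} \approx -86.0$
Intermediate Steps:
$x = - \frac{1}{2086406}$ ($x = \frac{1}{-2086406} = - \frac{1}{2086406} \approx -4.7929 \cdot 10^{-7}$)
$A{\left(-2103,2017 \right)} + x = \left(2017 - 2103\right) - \frac{1}{2086406} = -86 - \frac{1}{2086406} = - \frac{179430917}{2086406}$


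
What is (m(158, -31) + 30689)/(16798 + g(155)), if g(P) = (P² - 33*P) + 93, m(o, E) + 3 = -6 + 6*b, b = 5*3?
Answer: 30770/35801 ≈ 0.85947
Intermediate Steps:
b = 15
m(o, E) = 81 (m(o, E) = -3 + (-6 + 6*15) = -3 + (-6 + 90) = -3 + 84 = 81)
g(P) = 93 + P² - 33*P
(m(158, -31) + 30689)/(16798 + g(155)) = (81 + 30689)/(16798 + (93 + 155² - 33*155)) = 30770/(16798 + (93 + 24025 - 5115)) = 30770/(16798 + 19003) = 30770/35801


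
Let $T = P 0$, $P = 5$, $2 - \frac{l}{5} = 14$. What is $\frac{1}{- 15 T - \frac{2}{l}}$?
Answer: $30$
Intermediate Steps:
$l = -60$ ($l = 10 - 70 = -60$)
$T = 0$ ($T = 5 \cdot 0 = 0$)
$\frac{1}{- 15 T - \frac{2}{l}} = \frac{1}{\left(-15\right) 0 - \frac{2}{-60}} = \frac{1}{0 - - \frac{1}{30}} = \frac{1}{0 + \frac{1}{30}} = \frac{1}{\frac{1}{30}} = 30$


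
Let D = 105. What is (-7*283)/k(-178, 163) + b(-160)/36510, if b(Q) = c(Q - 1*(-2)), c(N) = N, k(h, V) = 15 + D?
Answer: -2411509/146040 ≈ -16.513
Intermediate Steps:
k(h, V) = 120 (k(h, V) = 15 + 105 = 120)
b(Q) = 2 + Q (b(Q) = Q - 1*(-2) = Q + 2 = 2 + Q)
(-7*283)/k(-178, 163) + b(-160)/36510 = -7*283/120 + (2 - 160)/36510 = -1981*1/120 - 158*1/36510 = -1981/120 - 79/18255 = -2411509/146040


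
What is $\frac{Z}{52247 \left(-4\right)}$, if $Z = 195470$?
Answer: $- \frac{97735}{104494} \approx -0.93532$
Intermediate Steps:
$\frac{Z}{52247 \left(-4\right)} = \frac{195470}{52247 \left(-4\right)} = \frac{195470}{-208988} = 195470 \left(- \frac{1}{208988}\right) = - \frac{97735}{104494}$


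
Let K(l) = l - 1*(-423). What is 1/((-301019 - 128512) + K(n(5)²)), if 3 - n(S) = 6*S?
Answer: -1/428379 ≈ -2.3344e-6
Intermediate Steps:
n(S) = 3 - 6*S
K(l) = 423 + l (K(l) = l + 423 = 423 + l)
1/((-301019 - 128512) + K(n(5)²)) = 1/((-301019 - 128512) + (423 + (3 - 6*5)²)) = 1/(-429531 + (423 + (3 - 30)²)) = 1/(-429531 + (423 + (-27)²)) = 1/(-429531 + (423 + 729)) = 1/(-429531 + 1152) = 1/(-428379) = -1/428379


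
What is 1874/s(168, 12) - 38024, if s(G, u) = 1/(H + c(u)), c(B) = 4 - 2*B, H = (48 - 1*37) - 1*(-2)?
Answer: -51142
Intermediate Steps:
H = 13 (H = (48 - 37) + 2 = 11 + 2 = 13)
s(G, u) = 1/(17 - 2*u) (s(G, u) = 1/(13 + (4 - 2*u)) = 1/(17 - 2*u))
1874/s(168, 12) - 38024 = 1874/((-1/(-17 + 2*12))) - 38024 = 1874/((-1/(-17 + 24))) - 38024 = 1874/((-1/7)) - 38024 = 1874/((-1*⅐)) - 38024 = 1874/(-⅐) - 38024 = 1874*(-7) - 38024 = -13118 - 38024 = -51142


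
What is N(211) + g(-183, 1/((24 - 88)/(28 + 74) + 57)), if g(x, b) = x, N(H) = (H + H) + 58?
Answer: 297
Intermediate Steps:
N(H) = 58 + 2*H (N(H) = 2*H + 58 = 58 + 2*H)
N(211) + g(-183, 1/((24 - 88)/(28 + 74) + 57)) = (58 + 2*211) - 183 = (58 + 422) - 183 = 480 - 183 = 297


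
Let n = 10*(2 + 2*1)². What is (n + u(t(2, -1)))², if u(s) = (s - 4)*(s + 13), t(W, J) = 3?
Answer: 20736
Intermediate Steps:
u(s) = (-4 + s)*(13 + s)
n = 160 (n = 10*(2 + 2)² = 10*4² = 10*16 = 160)
(n + u(t(2, -1)))² = (160 + (-52 + 3² + 9*3))² = (160 + (-52 + 9 + 27))² = (160 - 16)² = 144² = 20736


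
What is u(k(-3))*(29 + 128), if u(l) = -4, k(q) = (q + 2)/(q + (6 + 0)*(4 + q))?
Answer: -628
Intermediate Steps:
k(q) = (2 + q)/(24 + 7*q) (k(q) = (2 + q)/(q + 6*(4 + q)) = (2 + q)/(q + (24 + 6*q)) = (2 + q)/(24 + 7*q))
u(k(-3))*(29 + 128) = -4*(29 + 128) = -4*157 = -628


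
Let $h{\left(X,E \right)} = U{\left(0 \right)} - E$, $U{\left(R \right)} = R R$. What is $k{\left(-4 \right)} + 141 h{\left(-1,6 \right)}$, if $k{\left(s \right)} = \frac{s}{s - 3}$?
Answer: $- \frac{5918}{7} \approx -845.43$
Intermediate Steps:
$U{\left(R \right)} = R^{2}$
$h{\left(X,E \right)} = - E$ ($h{\left(X,E \right)} = 0^{2} - E = 0 - E = - E$)
$k{\left(s \right)} = \frac{s}{-3 + s}$
$k{\left(-4 \right)} + 141 h{\left(-1,6 \right)} = - \frac{4}{-3 - 4} + 141 \left(\left(-1\right) 6\right) = - \frac{4}{-7} + 141 \left(-6\right) = \left(-4\right) \left(- \frac{1}{7}\right) - 846 = \frac{4}{7} - 846 = - \frac{5918}{7}$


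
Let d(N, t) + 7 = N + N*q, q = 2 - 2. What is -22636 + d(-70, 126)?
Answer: -22713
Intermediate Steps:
q = 0
d(N, t) = -7 + N (d(N, t) = -7 + (N + N*0) = -7 + (N + 0) = -7 + N)
-22636 + d(-70, 126) = -22636 + (-7 - 70) = -22636 - 77 = -22713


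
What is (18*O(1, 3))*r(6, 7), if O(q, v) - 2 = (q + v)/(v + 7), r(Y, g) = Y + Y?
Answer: 2592/5 ≈ 518.40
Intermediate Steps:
r(Y, g) = 2*Y
O(q, v) = 2 + (q + v)/(7 + v) (O(q, v) = 2 + (q + v)/(v + 7) = 2 + (q + v)/(7 + v))
(18*O(1, 3))*r(6, 7) = (18*((14 + 1 + 3*3)/(7 + 3)))*(2*6) = (18*((14 + 1 + 9)/10))*12 = (18*((⅒)*24))*12 = (18*(12/5))*12 = (216/5)*12 = 2592/5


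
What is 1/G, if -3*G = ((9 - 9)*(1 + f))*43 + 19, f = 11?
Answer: -3/19 ≈ -0.15789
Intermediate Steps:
G = -19/3 (G = -(((9 - 9)*(1 + 11))*43 + 19)/3 = -((0*12)*43 + 19)/3 = -(0*43 + 19)/3 = -(0 + 19)/3 = -⅓*19 = -19/3 ≈ -6.3333)
1/G = 1/(-19/3) = -3/19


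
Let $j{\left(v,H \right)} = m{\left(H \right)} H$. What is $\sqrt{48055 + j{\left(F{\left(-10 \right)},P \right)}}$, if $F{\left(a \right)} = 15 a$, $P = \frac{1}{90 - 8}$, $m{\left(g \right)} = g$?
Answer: $\frac{\sqrt{323121821}}{82} \approx 219.21$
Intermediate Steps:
$P = \frac{1}{82}$ ($P = \frac{1}{90 + \left(-17 + 9\right)} = \frac{1}{90 - 8} = \frac{1}{82} \approx 0.012195$)
$j{\left(v,H \right)} = H^{2}$ ($j{\left(v,H \right)} = H H = H^{2}$)
$\sqrt{48055 + j{\left(F{\left(-10 \right)},P \right)}} = \sqrt{48055 + \left(\frac{1}{82}\right)^{2}} = \sqrt{48055 + \frac{1}{6724}} = \sqrt{\frac{323121821}{6724}} = \frac{\sqrt{323121821}}{82}$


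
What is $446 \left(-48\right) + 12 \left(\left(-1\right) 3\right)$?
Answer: $-21444$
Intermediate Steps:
$446 \left(-48\right) + 12 \left(\left(-1\right) 3\right) = -21408 + 12 \left(-3\right) = -21408 - 36 = -21444$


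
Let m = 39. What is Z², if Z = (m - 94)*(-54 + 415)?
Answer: 394221025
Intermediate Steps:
Z = -19855 (Z = (39 - 94)*(-54 + 415) = -55*361 = -19855)
Z² = (-19855)² = 394221025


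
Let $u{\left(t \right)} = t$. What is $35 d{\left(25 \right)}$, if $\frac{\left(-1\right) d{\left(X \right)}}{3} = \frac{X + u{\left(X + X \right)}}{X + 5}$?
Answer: $- \frac{525}{2} \approx -262.5$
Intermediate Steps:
$d{\left(X \right)} = - \frac{9 X}{5 + X}$ ($d{\left(X \right)} = - 3 \frac{X + \left(X + X\right)}{X + 5} = - 3 \frac{X + 2 X}{5 + X} = - 3 \frac{3 X}{5 + X} = - \frac{9 X}{5 + X}$)
$35 d{\left(25 \right)} = 35 \left(\left(-9\right) 25 \frac{1}{5 + 25}\right) = 35 \left(\left(-9\right) 25 \cdot \frac{1}{30}\right) = 35 \left(- \frac{15}{2}\right) = - \frac{525}{2}$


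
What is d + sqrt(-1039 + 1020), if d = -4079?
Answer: -4079 + I*sqrt(19) ≈ -4079.0 + 4.3589*I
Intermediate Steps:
d + sqrt(-1039 + 1020) = -4079 + sqrt(-1039 + 1020) = -4079 + sqrt(-19) = -4079 + I*sqrt(19)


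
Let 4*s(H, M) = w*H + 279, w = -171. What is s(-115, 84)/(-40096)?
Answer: -2493/20048 ≈ -0.12435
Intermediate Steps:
s(H, M) = 279/4 - 171*H/4 (s(H, M) = (-171*H + 279)/4 = (279 - 171*H)/4 = 279/4 - 171*H/4)
s(-115, 84)/(-40096) = (279/4 - 171/4*(-115))/(-40096) = (279/4 + 19665/4)*(-1/40096) = 4986*(-1/40096) = -2493/20048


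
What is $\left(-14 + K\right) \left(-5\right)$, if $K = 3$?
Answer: $55$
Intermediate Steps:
$\left(-14 + K\right) \left(-5\right) = \left(-14 + 3\right) \left(-5\right) = \left(-11\right) \left(-5\right) = 55$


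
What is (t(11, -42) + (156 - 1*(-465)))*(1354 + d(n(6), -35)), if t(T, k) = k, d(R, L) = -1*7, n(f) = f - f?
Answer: 779913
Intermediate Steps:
n(f) = 0
d(R, L) = -7
(t(11, -42) + (156 - 1*(-465)))*(1354 + d(n(6), -35)) = (-42 + (156 - 1*(-465)))*(1354 - 7) = (-42 + (156 + 465))*1347 = (-42 + 621)*1347 = 579*1347 = 779913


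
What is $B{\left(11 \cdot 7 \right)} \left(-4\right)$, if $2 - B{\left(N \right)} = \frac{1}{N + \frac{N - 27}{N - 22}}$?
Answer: $- \frac{6812}{857} \approx -7.9487$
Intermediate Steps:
$B{\left(N \right)} = 2 - \frac{1}{N + \frac{-27 + N}{-22 + N}}$ ($B{\left(N \right)} = 2 - \frac{1}{N + \frac{N - 27}{N - 22}} = 2 - \frac{1}{N + \frac{-27 + N}{-22 + N}}$)
$B{\left(11 \cdot 7 \right)} \left(-4\right) = \frac{32 - 2 \left(11 \cdot 7\right)^{2} + 43 \cdot 11 \cdot 7}{27 - \left(11 \cdot 7\right)^{2} + 21 \cdot 11 \cdot 7} \left(-4\right) = \frac{32 - 2 \cdot 77^{2} + 43 \cdot 77}{27 - 77^{2} + 21 \cdot 77} \left(-4\right) = \frac{32 - 11858 + 3311}{27 - 5929 + 1617} \left(-4\right) = \frac{1}{-4285} \left(-8515\right) \left(-4\right) = \left(- \frac{1}{4285}\right) \left(-8515\right) \left(-4\right) = \frac{1703}{857} \left(-4\right) = - \frac{6812}{857}$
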